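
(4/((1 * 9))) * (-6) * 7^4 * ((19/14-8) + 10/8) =103586/3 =34528.67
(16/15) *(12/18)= 0.71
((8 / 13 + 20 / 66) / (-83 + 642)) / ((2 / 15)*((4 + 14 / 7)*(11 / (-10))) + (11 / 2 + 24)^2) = 0.00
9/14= 0.64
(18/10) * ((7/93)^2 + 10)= 86539/4805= 18.01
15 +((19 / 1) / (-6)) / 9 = 791 / 54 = 14.65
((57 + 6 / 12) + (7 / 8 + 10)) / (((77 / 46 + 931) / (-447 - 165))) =-213877 / 4767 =-44.87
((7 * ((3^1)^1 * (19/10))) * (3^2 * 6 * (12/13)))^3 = 2160497249136576/274625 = 7867081471.59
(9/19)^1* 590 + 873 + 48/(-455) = 9962223/8645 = 1152.37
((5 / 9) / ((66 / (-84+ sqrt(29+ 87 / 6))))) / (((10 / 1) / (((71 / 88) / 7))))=-71 / 8712+ 71*sqrt(174) / 1463616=-0.01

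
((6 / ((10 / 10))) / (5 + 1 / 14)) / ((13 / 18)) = 1512 / 923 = 1.64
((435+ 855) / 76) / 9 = 215 / 114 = 1.89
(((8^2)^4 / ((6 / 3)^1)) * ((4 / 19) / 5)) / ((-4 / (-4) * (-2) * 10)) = -8388608 / 475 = -17660.23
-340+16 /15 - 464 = -12044 /15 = -802.93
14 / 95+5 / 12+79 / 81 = 1.54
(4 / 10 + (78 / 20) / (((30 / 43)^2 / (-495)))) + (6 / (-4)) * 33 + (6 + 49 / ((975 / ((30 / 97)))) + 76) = -991950381 / 252200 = -3933.19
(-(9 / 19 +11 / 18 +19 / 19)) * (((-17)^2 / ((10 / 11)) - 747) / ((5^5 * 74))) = 3059483 / 790875000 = 0.00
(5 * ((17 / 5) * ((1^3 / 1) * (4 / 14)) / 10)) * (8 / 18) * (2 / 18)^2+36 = 918608 / 25515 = 36.00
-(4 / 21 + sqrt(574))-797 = -821.15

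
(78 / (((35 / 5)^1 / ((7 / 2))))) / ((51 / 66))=858 / 17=50.47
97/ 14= 6.93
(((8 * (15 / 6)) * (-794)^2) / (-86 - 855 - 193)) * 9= -6304360 / 63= -100069.21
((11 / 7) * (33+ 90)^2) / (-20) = -166419 / 140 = -1188.71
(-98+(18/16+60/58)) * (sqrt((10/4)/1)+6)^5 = -594274845/464 - 656933075 * sqrt(10)/1856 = -2400056.12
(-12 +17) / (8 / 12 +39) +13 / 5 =1622 / 595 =2.73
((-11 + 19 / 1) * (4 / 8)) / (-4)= -1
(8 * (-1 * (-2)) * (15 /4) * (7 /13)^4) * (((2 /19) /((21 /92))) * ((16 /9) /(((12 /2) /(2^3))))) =80783360 /14651793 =5.51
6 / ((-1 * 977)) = -6 / 977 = -0.01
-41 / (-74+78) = -41 / 4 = -10.25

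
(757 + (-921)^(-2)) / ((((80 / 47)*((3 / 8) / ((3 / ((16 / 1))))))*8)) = 15089783293 / 542874240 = 27.80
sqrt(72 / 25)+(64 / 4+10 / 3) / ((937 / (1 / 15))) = 58 / 42165+6 * sqrt(2) / 5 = 1.70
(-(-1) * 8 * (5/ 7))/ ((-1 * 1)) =-40/ 7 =-5.71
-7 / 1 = -7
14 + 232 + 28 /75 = 18478 /75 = 246.37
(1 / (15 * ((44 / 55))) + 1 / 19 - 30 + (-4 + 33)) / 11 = -197 / 2508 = -0.08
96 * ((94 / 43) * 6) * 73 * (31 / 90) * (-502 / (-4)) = 854291552 / 215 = 3973449.08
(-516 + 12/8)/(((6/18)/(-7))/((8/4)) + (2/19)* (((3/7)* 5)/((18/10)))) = -45619/9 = -5068.78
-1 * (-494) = 494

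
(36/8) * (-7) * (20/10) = -63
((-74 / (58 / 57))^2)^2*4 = 79134581560644 / 707281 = 111885631.82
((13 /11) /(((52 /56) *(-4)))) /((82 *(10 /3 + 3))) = -21 /34276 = -0.00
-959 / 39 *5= -4795 / 39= -122.95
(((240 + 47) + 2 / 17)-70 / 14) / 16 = 1199 / 68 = 17.63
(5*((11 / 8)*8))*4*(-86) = -18920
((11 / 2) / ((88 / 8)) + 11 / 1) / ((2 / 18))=207 / 2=103.50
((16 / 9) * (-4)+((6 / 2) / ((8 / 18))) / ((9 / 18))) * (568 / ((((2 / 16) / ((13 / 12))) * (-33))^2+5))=22078160 / 118629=186.11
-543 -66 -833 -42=-1484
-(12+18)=-30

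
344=344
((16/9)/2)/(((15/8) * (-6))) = -32/405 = -0.08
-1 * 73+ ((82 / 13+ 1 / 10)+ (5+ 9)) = -6837 / 130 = -52.59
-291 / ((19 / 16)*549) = -1552 / 3477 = -0.45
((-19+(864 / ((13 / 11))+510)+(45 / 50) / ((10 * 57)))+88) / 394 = 32358939 / 9731800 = 3.33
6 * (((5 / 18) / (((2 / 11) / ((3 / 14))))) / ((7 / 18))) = 495 / 98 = 5.05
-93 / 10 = -9.30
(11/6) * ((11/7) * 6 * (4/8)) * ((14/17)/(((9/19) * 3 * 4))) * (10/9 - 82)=-418418/4131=-101.29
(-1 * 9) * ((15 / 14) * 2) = -135 / 7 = -19.29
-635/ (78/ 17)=-10795/ 78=-138.40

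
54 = 54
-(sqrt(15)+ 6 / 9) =-sqrt(15) - 2 / 3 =-4.54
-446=-446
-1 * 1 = -1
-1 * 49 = -49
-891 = -891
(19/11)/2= 19/22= 0.86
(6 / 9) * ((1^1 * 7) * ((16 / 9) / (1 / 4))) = 896 / 27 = 33.19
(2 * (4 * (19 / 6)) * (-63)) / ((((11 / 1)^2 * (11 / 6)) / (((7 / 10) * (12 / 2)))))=-201096 / 6655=-30.22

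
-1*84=-84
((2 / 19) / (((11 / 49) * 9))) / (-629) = -98 / 1183149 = -0.00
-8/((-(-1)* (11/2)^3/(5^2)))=-1600/1331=-1.20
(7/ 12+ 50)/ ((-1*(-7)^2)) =-607/ 588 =-1.03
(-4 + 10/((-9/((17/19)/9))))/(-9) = 6326/13851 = 0.46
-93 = -93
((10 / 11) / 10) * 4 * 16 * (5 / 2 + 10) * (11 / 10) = 80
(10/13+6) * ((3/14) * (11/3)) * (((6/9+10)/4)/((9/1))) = 3872/2457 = 1.58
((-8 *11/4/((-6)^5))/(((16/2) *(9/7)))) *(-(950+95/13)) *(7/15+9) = -13607363/5458752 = -2.49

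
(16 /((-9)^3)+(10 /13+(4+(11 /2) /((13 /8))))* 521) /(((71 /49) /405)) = 9863588770 /8307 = 1187382.78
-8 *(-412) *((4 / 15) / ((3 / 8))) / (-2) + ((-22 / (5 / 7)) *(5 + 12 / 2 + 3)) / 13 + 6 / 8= -2818133 / 2340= -1204.33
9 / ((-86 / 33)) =-297 / 86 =-3.45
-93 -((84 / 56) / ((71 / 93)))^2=-1953093 / 20164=-96.86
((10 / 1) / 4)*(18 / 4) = 45 / 4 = 11.25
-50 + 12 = -38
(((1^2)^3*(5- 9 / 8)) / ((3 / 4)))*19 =589 / 6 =98.17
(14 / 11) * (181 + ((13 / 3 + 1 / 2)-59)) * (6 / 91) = 1522 / 143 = 10.64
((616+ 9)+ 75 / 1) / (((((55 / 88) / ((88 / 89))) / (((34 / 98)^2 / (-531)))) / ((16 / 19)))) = -65105920 / 307986903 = -0.21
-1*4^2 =-16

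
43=43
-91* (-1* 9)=819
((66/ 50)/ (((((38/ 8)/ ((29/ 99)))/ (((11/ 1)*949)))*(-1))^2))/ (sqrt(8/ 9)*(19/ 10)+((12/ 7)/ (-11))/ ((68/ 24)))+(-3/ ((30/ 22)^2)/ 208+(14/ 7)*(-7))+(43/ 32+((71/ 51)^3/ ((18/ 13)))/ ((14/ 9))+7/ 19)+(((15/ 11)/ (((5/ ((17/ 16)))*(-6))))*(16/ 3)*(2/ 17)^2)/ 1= 222169862292537500847626447/ 23698378573457468680800+114206385255610648*sqrt(2)/ 528375842055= 315051.66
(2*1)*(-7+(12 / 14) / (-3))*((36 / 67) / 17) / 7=-216 / 3283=-0.07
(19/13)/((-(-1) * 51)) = 19/663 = 0.03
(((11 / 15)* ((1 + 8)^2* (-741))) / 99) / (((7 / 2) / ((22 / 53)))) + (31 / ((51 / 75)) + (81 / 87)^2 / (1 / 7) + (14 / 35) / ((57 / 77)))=-160988788 / 302338659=-0.53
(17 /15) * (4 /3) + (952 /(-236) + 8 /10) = -4574 /2655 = -1.72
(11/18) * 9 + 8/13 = 159/26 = 6.12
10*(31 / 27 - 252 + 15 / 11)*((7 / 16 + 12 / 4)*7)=-60033.10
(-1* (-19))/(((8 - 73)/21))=-399/65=-6.14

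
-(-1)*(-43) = -43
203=203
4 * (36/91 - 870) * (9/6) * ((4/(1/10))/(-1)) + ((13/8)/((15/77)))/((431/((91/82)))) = 80546518535681/385934640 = 208705.08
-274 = -274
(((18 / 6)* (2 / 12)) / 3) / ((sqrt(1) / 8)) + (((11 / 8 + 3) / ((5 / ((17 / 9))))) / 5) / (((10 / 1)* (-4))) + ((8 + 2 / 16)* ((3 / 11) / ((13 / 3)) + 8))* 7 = 72848891 / 158400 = 459.90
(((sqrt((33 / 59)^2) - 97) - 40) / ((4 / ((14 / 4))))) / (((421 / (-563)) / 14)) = 111037675 / 49678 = 2235.15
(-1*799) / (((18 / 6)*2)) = -799 / 6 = -133.17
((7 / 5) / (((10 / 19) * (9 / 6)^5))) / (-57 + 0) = -112 / 18225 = -0.01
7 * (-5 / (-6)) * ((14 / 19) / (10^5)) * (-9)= -147 / 380000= -0.00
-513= -513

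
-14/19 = -0.74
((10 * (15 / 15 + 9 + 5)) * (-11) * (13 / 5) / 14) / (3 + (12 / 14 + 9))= -23.83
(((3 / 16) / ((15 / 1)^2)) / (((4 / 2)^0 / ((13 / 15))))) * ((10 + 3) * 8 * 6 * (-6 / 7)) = -338 / 875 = -0.39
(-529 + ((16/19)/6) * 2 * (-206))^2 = 1118835601/3249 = 344363.07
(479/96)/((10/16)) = 7.98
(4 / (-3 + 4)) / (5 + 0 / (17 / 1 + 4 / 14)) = 4 / 5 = 0.80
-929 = -929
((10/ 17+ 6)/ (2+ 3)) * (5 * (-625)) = -70000/ 17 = -4117.65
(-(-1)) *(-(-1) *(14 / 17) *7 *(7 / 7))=98 / 17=5.76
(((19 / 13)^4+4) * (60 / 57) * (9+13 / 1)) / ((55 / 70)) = 136956400 / 542659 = 252.38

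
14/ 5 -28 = -25.20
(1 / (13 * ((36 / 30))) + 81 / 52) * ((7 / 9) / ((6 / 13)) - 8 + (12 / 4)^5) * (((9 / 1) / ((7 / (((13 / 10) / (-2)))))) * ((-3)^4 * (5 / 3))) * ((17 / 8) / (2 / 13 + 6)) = -2143872159 / 143360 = -14954.47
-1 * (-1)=1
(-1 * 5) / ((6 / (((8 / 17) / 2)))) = -10 / 51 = -0.20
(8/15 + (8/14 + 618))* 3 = 65006/35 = 1857.31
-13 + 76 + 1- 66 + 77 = 75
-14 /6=-7 /3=-2.33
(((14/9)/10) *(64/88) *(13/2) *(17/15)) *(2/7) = 0.24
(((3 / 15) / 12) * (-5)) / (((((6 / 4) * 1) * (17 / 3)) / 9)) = -3 / 34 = -0.09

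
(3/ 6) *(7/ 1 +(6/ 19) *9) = 4.92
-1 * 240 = -240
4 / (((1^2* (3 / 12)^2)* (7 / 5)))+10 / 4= 675 / 14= 48.21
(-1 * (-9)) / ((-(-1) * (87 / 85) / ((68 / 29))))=17340 / 841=20.62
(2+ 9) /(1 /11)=121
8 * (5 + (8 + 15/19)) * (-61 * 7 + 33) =-825824/19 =-43464.42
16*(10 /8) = 20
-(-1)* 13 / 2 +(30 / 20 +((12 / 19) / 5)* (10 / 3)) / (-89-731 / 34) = 54441 / 8398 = 6.48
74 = 74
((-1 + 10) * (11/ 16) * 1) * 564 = 13959/ 4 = 3489.75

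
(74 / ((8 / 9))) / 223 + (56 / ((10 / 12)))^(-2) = 9404167 / 25175808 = 0.37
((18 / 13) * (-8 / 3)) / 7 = -48 / 91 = -0.53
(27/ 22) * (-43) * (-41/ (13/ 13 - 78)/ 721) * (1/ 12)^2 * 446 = -1179447/ 9770992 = -0.12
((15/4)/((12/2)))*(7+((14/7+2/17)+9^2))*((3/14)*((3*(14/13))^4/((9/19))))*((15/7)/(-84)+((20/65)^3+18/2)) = 26661678648255/1066724789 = 24993.96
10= 10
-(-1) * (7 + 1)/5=8/5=1.60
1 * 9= 9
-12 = -12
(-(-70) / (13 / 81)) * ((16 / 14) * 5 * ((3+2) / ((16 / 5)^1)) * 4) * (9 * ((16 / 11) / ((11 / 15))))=437400000 / 1573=278067.39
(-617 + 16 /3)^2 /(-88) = -3367225 /792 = -4251.55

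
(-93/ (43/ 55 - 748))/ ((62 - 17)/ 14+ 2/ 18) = 30690/ 819983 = 0.04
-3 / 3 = -1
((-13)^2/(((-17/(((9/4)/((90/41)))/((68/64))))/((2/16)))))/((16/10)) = -6929/9248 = -0.75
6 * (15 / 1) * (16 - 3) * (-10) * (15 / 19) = -175500 / 19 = -9236.84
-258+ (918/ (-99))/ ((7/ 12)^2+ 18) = -258.51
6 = 6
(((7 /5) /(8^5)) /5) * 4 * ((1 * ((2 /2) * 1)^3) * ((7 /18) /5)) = 49 /18432000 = 0.00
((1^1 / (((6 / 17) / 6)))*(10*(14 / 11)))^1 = 2380 / 11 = 216.36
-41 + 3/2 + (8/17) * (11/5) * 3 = -6187/170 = -36.39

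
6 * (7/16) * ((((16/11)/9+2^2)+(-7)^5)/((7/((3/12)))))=-1663481/1056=-1575.27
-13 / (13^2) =-1 / 13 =-0.08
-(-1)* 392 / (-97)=-392 / 97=-4.04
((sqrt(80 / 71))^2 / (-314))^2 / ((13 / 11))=17600 / 1615322917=0.00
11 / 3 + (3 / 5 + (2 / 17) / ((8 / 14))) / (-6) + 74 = 26361 / 340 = 77.53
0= 0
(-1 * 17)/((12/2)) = -17/6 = -2.83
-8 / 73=-0.11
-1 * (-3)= 3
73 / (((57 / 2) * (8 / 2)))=73 / 114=0.64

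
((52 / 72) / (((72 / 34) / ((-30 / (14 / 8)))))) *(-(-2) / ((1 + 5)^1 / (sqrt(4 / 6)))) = -1105 *sqrt(6) / 1701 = -1.59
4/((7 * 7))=4/49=0.08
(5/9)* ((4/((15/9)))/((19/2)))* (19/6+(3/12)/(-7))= 526/1197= 0.44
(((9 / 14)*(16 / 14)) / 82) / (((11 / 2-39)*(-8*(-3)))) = -3 / 269206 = -0.00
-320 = -320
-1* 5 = -5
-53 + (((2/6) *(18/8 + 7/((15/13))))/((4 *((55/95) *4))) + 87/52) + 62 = 4518853/411840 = 10.97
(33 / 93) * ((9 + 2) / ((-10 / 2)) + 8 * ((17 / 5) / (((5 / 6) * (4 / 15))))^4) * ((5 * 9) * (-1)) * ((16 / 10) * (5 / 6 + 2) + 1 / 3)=-1320080281179 / 38750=-34066587.90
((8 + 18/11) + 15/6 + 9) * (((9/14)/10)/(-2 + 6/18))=-2511/3080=-0.82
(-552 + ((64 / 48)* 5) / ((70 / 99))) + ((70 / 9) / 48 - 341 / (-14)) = -518.05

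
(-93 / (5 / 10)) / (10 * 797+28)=-0.02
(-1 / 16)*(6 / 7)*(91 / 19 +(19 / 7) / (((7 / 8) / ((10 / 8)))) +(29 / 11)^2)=-659745 / 788557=-0.84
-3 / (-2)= 3 / 2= 1.50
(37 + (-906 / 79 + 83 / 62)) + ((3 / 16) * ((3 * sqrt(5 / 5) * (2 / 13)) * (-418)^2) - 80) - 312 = 469761828 / 31837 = 14755.22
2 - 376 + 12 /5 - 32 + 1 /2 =-4031 /10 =-403.10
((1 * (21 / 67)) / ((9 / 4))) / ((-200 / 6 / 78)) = -546 / 1675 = -0.33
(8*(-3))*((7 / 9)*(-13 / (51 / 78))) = 371.14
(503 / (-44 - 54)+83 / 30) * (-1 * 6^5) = 4507488 / 245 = 18397.91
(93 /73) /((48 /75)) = 2325 /1168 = 1.99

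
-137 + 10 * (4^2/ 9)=-1073/ 9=-119.22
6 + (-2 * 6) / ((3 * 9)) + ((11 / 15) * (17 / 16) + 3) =6721 / 720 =9.33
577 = 577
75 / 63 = 25 / 21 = 1.19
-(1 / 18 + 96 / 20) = -437 / 90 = -4.86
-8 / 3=-2.67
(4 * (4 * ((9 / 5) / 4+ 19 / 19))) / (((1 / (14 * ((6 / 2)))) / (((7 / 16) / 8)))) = 4263 / 80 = 53.29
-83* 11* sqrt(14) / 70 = -913* sqrt(14) / 70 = -48.80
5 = 5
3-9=-6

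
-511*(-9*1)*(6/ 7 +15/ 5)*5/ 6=29565/ 2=14782.50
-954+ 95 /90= -17153 /18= -952.94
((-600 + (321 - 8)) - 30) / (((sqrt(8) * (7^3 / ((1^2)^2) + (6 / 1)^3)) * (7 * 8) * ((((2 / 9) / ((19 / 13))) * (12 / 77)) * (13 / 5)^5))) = -621121875 * sqrt(2) / 690735675136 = -0.00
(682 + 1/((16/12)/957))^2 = 31348801/16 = 1959300.06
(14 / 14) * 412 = 412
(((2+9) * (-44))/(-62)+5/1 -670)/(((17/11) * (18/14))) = -522907/1581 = -330.74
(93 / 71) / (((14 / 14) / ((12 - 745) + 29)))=-65472 / 71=-922.14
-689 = -689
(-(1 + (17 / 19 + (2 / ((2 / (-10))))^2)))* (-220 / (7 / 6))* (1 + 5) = 15333120 / 133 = 115286.62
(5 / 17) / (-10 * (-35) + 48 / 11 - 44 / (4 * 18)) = 990 / 1190731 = 0.00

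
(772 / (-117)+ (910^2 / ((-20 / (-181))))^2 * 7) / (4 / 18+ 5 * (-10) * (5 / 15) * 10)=-45998813487646703 / 19474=-2362062929426.25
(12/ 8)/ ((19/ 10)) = 15/ 19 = 0.79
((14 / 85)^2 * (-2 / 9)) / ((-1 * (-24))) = -49 / 195075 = -0.00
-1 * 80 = -80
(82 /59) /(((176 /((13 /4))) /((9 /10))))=4797 /207680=0.02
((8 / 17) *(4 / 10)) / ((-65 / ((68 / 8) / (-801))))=8 / 260325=0.00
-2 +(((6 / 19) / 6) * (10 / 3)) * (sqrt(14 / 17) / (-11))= -2 - 10 * sqrt(238) / 10659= -2.01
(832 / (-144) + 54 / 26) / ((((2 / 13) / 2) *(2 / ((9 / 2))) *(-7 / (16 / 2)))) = 866 / 7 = 123.71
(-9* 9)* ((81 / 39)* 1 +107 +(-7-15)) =-91692 / 13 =-7053.23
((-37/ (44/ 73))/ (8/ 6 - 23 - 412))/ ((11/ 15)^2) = 1823175/ 6926524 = 0.26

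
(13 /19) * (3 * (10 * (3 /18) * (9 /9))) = 65 /19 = 3.42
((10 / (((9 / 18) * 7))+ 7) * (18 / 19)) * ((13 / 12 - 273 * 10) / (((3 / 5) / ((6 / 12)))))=-11297715 / 532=-21236.31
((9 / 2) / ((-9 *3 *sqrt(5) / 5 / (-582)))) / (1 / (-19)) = -1843 *sqrt(5) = -4121.07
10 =10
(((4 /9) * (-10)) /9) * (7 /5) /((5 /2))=-112 /405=-0.28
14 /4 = 7 /2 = 3.50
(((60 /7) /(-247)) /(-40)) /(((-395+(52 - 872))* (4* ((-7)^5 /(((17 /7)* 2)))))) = 17 /329532496020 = 0.00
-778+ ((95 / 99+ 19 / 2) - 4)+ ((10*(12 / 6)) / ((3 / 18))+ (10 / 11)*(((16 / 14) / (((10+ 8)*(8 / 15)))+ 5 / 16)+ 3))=-3594845 / 5544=-648.42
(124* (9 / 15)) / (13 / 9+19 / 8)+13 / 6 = 21.65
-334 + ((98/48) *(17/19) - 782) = -508063/456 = -1114.17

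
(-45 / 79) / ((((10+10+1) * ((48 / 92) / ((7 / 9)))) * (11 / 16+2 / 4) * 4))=-115 / 13509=-0.01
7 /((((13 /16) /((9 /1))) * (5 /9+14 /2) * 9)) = 1.14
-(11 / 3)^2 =-13.44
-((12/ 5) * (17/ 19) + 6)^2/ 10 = -299538/ 45125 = -6.64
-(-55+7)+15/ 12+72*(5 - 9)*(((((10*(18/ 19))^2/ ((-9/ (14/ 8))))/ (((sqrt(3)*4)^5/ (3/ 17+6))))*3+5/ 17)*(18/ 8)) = -9611/ 68+1488375*sqrt(3)/ 196384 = -128.21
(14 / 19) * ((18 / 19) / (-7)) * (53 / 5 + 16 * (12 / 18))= -3828 / 1805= -2.12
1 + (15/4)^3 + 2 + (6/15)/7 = 124973/2240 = 55.79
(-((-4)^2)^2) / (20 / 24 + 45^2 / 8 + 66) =-6144 / 7679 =-0.80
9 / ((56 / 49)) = 63 / 8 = 7.88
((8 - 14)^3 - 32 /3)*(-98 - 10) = 24480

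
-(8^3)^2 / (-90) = 131072 / 45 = 2912.71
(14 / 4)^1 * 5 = 35 / 2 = 17.50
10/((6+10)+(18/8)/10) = 0.62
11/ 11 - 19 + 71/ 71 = -17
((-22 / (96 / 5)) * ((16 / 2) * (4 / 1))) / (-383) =0.10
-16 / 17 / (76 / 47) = -188 / 323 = -0.58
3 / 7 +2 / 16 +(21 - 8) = 759 / 56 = 13.55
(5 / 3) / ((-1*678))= -5 / 2034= -0.00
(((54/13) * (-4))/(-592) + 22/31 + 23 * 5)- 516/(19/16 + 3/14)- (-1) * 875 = 2915214593/4682054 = 622.64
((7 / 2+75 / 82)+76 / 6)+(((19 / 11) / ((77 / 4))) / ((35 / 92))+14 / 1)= 114192851 / 3646335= 31.32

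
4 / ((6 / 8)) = 16 / 3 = 5.33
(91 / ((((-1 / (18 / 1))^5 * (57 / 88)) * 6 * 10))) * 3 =-1260971712 / 95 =-13273386.44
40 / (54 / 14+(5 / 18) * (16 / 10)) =2520 / 271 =9.30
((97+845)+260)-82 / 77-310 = 890.94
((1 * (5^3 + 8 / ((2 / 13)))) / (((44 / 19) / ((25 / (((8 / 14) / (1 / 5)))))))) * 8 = 117705 / 22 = 5350.23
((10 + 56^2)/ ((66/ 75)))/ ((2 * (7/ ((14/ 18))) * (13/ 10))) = 1375/ 9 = 152.78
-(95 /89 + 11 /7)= -1644 /623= -2.64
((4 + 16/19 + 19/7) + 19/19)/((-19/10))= -11380/2527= -4.50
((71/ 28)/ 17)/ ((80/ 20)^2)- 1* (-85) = 647431/ 7616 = 85.01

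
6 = 6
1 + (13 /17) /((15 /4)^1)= 307 /255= 1.20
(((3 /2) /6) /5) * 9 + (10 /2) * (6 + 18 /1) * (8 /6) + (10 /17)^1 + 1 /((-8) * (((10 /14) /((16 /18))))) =492301 /3060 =160.88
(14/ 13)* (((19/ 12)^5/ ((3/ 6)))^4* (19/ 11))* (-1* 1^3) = -4999466469853612439716294933/ 17132114966249654452224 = -291818.41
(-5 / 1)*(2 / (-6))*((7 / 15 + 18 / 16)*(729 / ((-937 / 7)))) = -108297 / 7496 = -14.45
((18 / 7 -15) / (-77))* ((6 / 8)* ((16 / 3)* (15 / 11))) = 5220 / 5929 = 0.88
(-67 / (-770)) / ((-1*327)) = -0.00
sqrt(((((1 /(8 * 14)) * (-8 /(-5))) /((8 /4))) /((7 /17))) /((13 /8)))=sqrt(2210) /455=0.10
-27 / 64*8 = -27 / 8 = -3.38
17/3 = 5.67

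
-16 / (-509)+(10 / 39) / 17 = 0.05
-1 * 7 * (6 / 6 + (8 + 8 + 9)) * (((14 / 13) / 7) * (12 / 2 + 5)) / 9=-308 / 9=-34.22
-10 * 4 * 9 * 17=-6120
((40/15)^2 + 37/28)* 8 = 4250/63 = 67.46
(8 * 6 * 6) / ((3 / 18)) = 1728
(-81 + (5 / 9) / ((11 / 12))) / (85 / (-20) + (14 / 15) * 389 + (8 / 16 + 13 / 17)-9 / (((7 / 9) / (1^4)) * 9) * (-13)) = -6314140 / 29593531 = -0.21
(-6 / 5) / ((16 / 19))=-57 / 40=-1.42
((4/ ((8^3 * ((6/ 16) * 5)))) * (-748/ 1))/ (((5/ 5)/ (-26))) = 2431/ 30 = 81.03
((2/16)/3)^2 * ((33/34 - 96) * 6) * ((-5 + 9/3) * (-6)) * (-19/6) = 20463/544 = 37.62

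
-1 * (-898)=898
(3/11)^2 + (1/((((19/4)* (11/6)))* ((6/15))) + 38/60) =68611/68970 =0.99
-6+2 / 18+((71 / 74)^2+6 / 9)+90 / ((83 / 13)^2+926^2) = -30722795747359 / 7142253691572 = -4.30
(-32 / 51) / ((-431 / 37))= 1184 / 21981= 0.05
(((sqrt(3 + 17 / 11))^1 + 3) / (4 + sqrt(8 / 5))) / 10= 0.10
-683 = -683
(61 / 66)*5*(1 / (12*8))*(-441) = -14945 / 704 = -21.23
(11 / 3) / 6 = 11 / 18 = 0.61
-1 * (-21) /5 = 4.20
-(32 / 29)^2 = -1024 / 841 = -1.22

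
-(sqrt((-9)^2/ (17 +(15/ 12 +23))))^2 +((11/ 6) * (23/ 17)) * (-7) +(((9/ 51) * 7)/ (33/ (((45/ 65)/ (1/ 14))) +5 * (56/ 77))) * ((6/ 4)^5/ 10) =-5604196039/ 291989280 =-19.19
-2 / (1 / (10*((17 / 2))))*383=-65110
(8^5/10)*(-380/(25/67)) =-3337093.12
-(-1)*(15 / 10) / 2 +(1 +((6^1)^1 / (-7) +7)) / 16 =67 / 56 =1.20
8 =8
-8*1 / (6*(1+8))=-4 / 27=-0.15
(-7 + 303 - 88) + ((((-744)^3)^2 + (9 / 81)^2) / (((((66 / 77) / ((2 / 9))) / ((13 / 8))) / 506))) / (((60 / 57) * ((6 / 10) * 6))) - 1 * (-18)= 6009497330664812785875325 / 629856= 9541065466812752098.69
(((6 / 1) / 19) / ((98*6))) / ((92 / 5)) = 5 / 171304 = 0.00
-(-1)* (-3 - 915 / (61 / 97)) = -1458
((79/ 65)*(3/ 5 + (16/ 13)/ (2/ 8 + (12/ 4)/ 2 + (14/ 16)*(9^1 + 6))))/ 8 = 417199/ 4022200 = 0.10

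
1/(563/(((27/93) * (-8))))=-72/17453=-0.00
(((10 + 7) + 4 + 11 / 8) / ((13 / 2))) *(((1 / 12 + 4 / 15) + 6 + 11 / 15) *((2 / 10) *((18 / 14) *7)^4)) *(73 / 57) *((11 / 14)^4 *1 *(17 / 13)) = 40306213667907 / 1973660416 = 20422.06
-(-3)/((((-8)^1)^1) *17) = -3/136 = -0.02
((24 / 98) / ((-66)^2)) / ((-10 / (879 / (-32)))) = 293 / 1897280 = 0.00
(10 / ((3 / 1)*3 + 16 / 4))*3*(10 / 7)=300 / 91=3.30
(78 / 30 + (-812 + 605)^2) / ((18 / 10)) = 214258 / 9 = 23806.44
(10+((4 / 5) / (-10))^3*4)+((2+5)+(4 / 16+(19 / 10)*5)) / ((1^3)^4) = 26.75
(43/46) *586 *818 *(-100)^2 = 103059820000/23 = 4480861739.13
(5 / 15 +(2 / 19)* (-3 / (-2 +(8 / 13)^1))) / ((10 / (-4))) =-64 / 285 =-0.22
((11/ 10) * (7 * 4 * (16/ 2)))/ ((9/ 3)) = 1232/ 15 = 82.13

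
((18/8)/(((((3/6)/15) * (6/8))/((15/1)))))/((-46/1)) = -675/23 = -29.35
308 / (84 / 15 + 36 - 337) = -220 / 211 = -1.04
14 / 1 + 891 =905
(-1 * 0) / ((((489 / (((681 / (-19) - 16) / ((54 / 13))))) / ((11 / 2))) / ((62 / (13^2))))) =0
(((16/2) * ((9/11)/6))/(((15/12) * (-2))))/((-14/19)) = 228/385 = 0.59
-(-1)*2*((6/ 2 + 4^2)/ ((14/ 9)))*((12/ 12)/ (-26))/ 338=-171/ 61516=-0.00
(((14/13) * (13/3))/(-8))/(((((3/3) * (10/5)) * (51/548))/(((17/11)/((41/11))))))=-959/738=-1.30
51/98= 0.52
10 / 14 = 5 / 7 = 0.71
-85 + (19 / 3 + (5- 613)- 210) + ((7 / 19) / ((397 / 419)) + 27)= -19670888 / 22629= -869.28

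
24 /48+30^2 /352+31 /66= 931 /264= 3.53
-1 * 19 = -19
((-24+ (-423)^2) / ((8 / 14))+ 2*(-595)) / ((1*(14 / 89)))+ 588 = 15866729 / 8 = 1983341.12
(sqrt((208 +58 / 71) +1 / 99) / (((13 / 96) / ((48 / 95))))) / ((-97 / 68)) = -104448* sqrt(1146386945) / 93559895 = -37.80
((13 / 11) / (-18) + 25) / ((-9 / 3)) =-4937 / 594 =-8.31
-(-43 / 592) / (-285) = -43 / 168720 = -0.00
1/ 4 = 0.25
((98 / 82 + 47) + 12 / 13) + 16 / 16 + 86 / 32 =450327 / 8528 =52.81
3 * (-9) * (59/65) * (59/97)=-93987/6305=-14.91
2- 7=-5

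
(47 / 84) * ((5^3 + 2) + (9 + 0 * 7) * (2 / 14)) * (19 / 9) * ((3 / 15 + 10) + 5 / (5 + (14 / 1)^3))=4015985312 / 2597805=1545.91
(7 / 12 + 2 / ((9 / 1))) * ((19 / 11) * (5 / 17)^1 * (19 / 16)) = 52345 / 107712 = 0.49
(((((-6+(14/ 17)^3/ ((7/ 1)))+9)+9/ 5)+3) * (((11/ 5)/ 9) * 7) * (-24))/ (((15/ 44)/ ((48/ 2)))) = -41971519744/ 1842375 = -22781.20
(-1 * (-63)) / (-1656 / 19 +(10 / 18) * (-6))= -3591 / 5158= -0.70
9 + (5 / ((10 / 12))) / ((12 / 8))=13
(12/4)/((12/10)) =5/2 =2.50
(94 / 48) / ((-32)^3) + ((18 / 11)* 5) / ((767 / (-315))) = -22295743739 / 6635126784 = -3.36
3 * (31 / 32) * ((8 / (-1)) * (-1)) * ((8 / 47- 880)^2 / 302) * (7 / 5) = 139150265688 / 1667795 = 83433.67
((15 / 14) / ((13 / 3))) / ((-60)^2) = 1 / 14560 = 0.00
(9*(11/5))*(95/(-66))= -57/2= -28.50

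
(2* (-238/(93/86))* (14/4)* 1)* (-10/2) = 716380/93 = 7703.01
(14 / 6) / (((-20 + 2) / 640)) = -2240 / 27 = -82.96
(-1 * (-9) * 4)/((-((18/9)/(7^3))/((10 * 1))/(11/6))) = -113190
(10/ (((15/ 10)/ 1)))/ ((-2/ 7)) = -70/ 3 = -23.33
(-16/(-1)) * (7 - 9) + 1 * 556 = 524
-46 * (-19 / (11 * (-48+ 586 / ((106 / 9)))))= 46322 / 1023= 45.28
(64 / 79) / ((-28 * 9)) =-16 / 4977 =-0.00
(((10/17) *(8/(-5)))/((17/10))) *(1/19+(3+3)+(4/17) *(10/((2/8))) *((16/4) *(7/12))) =-4343200/280041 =-15.51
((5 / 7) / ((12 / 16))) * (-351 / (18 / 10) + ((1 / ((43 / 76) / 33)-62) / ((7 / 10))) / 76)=-22312000 / 120099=-185.78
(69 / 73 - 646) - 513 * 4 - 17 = -198126 / 73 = -2714.05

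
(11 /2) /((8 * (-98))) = -0.01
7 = 7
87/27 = 29/9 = 3.22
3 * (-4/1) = -12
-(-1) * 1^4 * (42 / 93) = 14 / 31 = 0.45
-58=-58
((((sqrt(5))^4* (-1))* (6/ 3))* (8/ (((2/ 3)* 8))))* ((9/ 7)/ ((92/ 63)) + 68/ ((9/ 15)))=-788075/ 92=-8566.03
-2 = -2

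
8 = 8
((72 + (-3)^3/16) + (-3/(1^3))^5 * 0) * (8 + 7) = 16875/16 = 1054.69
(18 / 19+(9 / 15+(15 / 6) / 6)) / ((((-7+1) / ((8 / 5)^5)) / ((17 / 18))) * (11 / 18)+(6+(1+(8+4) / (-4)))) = 155906048 / 288131295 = 0.54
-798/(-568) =399/284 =1.40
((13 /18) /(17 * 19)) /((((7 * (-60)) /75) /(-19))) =65 /8568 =0.01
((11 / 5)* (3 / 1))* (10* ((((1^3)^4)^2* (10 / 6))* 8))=880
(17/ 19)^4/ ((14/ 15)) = 1252815/ 1824494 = 0.69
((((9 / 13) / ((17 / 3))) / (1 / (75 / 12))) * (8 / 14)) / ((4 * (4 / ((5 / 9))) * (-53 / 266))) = -0.08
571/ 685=0.83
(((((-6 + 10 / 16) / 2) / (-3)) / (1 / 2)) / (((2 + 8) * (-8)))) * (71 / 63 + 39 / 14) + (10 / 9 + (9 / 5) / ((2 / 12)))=2860337 / 241920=11.82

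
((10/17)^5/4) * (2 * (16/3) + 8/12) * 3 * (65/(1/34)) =6500000/4913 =1323.02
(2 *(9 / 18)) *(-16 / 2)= -8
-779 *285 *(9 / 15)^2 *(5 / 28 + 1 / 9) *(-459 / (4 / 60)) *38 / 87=28268415099 / 406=69626638.17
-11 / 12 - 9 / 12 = -5 / 3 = -1.67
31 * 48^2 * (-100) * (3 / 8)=-2678400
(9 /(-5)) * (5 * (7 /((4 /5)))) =-78.75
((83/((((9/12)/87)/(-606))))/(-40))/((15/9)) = 2187963/25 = 87518.52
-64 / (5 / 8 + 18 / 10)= -2560 / 97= -26.39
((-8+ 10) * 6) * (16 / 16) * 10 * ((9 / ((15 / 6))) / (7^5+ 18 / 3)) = 432 / 16813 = 0.03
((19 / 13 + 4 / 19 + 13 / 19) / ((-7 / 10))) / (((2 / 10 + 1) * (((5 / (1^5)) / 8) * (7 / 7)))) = -7760 / 1729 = -4.49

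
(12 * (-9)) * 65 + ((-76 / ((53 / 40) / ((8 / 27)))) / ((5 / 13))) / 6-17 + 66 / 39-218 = -405210857 / 55809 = -7260.67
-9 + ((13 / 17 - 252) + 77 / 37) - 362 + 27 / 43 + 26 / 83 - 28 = -1452929230 / 2244901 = -647.21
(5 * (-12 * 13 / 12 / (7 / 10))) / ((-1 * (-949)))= -50 / 511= -0.10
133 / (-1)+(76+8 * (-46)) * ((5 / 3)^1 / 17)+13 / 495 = -1359874 / 8415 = -161.60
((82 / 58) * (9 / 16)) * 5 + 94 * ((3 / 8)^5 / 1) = 2220489 / 475136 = 4.67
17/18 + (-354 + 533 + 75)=4589/18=254.94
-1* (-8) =8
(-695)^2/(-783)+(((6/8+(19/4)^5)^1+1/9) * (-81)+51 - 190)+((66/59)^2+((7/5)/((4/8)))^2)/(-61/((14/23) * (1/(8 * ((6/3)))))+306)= -62321400996010058297/316852583500800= -196688.95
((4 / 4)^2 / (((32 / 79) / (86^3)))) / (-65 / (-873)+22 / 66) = 5483359269 / 1424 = 3850673.64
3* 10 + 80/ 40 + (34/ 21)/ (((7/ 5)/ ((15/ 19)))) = 30642/ 931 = 32.91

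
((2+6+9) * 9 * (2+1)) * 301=138159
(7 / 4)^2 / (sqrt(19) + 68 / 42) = -17493 / 57784 + 21609 * sqrt(19) / 115568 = 0.51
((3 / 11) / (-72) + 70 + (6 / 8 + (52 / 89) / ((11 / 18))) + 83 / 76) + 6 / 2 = 33836437 / 446424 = 75.79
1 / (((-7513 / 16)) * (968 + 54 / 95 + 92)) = -760 / 378482401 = -0.00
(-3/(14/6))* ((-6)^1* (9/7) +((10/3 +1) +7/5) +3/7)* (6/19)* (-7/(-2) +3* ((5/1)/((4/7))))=24939/1330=18.75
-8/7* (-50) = 400/7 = 57.14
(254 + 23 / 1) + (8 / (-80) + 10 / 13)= 36097 / 130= 277.67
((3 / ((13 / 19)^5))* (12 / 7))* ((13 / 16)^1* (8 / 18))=2476099 / 199927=12.39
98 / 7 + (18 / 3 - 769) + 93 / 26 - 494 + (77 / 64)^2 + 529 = -37751531 / 53248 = -708.98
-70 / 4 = -35 / 2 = -17.50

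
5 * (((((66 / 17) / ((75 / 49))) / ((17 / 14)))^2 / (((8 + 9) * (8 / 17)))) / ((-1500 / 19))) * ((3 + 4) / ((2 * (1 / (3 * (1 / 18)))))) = -1893325357 / 93961125000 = -0.02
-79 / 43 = -1.84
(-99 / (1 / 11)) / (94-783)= 1089 / 689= 1.58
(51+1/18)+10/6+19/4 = 57.47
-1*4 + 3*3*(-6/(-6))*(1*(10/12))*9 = 127/2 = 63.50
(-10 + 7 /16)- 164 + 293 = 1911 /16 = 119.44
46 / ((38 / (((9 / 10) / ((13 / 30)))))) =621 / 247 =2.51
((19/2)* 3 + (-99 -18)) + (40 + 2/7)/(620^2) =-119067759/1345400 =-88.50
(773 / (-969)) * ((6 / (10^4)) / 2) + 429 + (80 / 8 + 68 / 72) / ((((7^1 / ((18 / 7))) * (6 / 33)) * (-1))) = 64398087123 / 158270000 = 406.89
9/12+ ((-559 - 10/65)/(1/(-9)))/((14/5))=654483/364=1798.03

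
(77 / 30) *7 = 539 / 30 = 17.97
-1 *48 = -48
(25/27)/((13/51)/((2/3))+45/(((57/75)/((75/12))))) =32300/12922713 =0.00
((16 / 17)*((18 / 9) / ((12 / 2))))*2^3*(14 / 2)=896 / 51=17.57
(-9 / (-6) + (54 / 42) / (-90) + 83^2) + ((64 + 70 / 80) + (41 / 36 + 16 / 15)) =17533067 / 2520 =6957.57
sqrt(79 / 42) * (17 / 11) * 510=1445 * sqrt(3318) / 77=1080.97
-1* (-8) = 8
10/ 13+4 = 62/ 13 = 4.77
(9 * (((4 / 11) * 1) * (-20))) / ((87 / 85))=-20400 / 319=-63.95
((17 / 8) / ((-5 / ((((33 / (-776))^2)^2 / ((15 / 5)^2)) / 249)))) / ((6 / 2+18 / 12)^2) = -248897 / 8126223102812160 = -0.00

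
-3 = -3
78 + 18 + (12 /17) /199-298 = -683354 /3383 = -202.00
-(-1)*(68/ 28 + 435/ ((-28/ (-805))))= 350243/ 28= 12508.68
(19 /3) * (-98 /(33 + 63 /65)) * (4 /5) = -12103 /828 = -14.62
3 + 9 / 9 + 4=8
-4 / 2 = -2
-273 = -273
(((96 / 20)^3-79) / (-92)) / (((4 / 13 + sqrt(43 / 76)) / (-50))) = -7803224 / 695865 + 667381 * sqrt(817) / 695865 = 16.20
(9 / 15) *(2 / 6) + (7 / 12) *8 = 73 / 15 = 4.87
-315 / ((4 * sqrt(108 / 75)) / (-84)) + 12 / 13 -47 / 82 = 2938349 / 533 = 5512.85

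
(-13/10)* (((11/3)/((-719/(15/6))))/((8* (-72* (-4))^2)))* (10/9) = 715/25763069952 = 0.00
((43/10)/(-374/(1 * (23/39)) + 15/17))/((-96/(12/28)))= 16813/554662080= 0.00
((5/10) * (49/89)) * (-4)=-98/89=-1.10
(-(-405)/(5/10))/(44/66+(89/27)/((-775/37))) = 16949250/10657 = 1590.43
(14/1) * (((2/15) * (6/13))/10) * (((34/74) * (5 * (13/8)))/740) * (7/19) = 833/5202200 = 0.00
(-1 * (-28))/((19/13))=364/19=19.16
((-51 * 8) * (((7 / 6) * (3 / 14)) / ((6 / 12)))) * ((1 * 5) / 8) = -255 / 2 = -127.50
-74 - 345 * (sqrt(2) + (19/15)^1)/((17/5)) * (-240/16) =31517/17 + 25875 * sqrt(2)/17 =4006.46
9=9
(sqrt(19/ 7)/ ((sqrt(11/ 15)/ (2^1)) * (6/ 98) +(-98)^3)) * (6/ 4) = -9684865680 * sqrt(133)/ 42538151129089247 - 21 * sqrt(21945)/ 42538151129089247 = -0.00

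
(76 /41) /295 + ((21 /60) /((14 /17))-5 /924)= 9518911 /22351560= 0.43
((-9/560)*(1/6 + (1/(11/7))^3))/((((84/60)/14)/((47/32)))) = -477849/4770304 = -0.10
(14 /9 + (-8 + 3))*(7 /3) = -217 /27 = -8.04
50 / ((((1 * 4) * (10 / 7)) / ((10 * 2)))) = 175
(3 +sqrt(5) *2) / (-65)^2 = 3 / 4225 +2 *sqrt(5) / 4225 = 0.00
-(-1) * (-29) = -29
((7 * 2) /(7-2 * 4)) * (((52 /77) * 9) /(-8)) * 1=117 /11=10.64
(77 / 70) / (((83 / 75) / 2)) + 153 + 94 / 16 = 106813 / 664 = 160.86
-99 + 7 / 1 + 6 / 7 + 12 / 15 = -3162 / 35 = -90.34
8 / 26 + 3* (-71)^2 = 196603 / 13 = 15123.31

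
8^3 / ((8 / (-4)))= -256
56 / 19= 2.95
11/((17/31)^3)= 327701/4913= 66.70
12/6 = 2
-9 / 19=-0.47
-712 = -712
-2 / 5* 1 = -2 / 5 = -0.40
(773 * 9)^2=48399849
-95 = -95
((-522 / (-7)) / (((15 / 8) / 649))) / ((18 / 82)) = 12346576 / 105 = 117586.44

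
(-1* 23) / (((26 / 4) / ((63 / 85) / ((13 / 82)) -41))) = 1846394 / 14365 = 128.53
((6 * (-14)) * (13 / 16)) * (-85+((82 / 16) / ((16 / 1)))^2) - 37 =377306975 / 65536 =5757.25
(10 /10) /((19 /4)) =4 /19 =0.21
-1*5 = -5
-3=-3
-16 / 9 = -1.78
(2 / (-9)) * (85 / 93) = -170 / 837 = -0.20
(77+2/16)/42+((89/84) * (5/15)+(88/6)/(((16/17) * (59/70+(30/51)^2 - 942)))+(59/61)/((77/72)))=13204861103747/4291015894704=3.08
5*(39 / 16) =195 / 16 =12.19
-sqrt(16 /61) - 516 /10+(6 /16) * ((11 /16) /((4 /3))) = -131601 /2560 - 4 * sqrt(61) /61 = -51.92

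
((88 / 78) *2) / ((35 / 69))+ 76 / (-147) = 37564 / 9555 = 3.93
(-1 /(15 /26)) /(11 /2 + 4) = -0.18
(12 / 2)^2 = 36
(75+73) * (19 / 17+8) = 22940 / 17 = 1349.41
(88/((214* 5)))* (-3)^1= -132/535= -0.25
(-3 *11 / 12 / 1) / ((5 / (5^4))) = -1375 / 4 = -343.75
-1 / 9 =-0.11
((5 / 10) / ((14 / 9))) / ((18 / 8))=0.14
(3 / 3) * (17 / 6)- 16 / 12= 3 / 2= 1.50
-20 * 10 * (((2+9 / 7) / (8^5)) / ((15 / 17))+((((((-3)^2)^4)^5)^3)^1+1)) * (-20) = 154571637957439714994900076215098187097542607578295800768274441775 / 21504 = 7188041199657724841652719000000000000000000000000000000000000.00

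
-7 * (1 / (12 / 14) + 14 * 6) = -3577 / 6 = -596.17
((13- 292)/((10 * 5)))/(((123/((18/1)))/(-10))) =8.17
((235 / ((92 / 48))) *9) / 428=6345 / 2461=2.58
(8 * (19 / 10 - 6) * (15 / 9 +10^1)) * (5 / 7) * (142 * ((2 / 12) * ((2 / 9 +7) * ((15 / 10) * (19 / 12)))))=-17975425 / 162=-110959.41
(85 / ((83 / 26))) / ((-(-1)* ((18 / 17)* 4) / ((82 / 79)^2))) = 31577585 / 4662027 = 6.77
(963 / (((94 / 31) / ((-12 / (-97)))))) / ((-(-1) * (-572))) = -89559 / 1303874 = -0.07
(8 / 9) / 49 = 8 / 441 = 0.02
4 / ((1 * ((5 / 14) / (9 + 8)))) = 952 / 5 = 190.40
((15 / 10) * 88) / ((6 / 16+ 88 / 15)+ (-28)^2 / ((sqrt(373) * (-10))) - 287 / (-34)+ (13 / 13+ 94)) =43067566080 * sqrt(373) / 18648816544261+ 22474073524320 / 18648816544261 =1.25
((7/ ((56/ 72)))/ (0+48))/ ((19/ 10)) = 15/ 152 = 0.10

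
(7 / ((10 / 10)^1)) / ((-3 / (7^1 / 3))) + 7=14 / 9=1.56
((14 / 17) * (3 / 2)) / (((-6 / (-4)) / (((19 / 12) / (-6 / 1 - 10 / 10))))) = -19 / 102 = -0.19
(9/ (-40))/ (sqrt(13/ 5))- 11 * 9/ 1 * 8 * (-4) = 3168- 9 * sqrt(65)/ 520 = 3167.86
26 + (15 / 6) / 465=4837 / 186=26.01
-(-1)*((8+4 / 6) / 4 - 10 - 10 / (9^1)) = -161 / 18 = -8.94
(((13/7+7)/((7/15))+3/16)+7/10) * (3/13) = 233637/50960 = 4.58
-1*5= -5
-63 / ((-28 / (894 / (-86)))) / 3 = -1341 / 172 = -7.80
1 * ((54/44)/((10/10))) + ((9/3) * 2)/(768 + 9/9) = 20895/16918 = 1.24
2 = 2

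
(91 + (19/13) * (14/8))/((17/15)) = 72975/884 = 82.55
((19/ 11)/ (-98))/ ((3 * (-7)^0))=-19/ 3234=-0.01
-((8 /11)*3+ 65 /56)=-2059 /616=-3.34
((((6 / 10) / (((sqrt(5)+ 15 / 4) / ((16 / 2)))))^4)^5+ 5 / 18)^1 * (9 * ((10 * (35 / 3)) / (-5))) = -109420294834498776385082053501723626561751103469220403202747851 / 98903426612416144384697064981423318386077880859375+ 3262282898060623204965258941025443266320298132281109455568896 * sqrt(5) / 6593561774161076292313137665428221225738525390625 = -60.87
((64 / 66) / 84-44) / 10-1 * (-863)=2975053 / 3465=858.60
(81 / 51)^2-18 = -4473 / 289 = -15.48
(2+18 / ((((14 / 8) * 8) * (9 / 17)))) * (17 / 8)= 527 / 56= 9.41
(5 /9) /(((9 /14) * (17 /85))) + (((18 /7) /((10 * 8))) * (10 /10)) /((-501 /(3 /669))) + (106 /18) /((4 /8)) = 13597433677 /844625880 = 16.10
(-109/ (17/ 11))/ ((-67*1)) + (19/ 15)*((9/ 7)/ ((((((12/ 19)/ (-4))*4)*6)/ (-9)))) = 1569257/ 318920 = 4.92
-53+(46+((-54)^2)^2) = 8503049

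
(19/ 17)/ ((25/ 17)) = 19/ 25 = 0.76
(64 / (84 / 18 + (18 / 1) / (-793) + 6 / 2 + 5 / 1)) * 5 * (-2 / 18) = -793 / 282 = -2.81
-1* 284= -284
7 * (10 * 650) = 45500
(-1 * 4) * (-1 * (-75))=-300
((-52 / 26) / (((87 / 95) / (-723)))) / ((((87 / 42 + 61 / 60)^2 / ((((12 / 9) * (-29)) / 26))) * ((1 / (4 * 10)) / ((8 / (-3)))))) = 574389760000 / 21868717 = 26265.36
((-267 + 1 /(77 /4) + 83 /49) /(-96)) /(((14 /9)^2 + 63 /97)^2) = 735500974869 /2507571266200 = 0.29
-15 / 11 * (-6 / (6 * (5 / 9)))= 27 / 11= 2.45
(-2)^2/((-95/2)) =-8/95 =-0.08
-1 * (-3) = 3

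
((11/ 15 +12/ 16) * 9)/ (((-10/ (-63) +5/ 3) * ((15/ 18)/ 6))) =151389/ 2875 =52.66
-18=-18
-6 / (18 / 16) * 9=-48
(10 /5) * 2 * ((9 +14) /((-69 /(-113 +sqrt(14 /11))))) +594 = 2234 /3 - 4 * sqrt(154) /33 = 743.16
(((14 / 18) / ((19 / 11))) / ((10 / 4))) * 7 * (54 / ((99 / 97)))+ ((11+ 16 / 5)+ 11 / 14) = 325961 / 3990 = 81.69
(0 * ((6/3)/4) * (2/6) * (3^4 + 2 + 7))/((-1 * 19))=0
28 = 28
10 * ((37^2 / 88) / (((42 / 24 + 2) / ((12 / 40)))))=1369 / 110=12.45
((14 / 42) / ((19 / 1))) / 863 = 1 / 49191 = 0.00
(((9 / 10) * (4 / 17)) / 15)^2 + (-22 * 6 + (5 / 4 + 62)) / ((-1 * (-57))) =-49663667 / 41182500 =-1.21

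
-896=-896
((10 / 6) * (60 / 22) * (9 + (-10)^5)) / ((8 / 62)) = -77493025 / 22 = -3522410.23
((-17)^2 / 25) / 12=289 / 300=0.96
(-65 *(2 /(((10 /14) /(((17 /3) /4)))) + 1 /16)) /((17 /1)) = -12571 /816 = -15.41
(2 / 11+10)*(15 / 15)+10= 222 / 11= 20.18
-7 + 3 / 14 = -95 / 14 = -6.79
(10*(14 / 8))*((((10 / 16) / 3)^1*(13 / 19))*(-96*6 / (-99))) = 9100 / 627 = 14.51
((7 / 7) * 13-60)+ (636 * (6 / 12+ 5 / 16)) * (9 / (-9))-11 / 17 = -38379 / 68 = -564.40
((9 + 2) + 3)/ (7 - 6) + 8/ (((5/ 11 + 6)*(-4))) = 972/ 71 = 13.69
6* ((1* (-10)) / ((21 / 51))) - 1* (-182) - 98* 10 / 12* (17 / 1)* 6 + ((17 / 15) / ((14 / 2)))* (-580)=-176140 / 21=-8387.62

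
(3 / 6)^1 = 1 / 2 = 0.50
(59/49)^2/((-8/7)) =-3481/2744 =-1.27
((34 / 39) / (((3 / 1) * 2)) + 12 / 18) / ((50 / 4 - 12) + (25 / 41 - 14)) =-7790 / 123669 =-0.06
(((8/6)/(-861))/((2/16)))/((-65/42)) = 64/7995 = 0.01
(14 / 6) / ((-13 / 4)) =-28 / 39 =-0.72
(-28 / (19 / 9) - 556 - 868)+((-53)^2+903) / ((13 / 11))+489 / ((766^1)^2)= 246909392607 / 144928732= 1703.66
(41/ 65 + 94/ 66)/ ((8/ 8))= 4408/ 2145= 2.06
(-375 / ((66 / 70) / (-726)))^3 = 24074982421875000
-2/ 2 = -1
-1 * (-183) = 183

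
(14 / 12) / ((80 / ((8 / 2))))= 7 / 120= 0.06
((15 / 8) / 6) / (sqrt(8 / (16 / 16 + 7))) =5 / 16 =0.31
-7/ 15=-0.47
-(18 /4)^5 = -59049 /32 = -1845.28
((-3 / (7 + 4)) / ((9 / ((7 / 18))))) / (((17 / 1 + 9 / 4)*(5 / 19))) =-38 / 16335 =-0.00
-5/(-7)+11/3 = 92/21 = 4.38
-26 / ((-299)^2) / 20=-1 / 68770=-0.00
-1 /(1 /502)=-502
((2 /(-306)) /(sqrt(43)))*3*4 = -0.01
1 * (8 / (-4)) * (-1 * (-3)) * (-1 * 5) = 30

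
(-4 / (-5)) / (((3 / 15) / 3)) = 12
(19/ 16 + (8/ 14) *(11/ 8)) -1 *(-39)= 4589/ 112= 40.97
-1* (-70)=70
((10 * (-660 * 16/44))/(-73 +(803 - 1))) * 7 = -5600/243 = -23.05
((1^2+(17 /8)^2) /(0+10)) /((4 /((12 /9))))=353 /1920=0.18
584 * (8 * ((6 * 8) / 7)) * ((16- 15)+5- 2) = 897024 / 7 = 128146.29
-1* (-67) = 67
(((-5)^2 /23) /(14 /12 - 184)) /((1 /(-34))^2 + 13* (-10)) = 57800 /1263896483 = 0.00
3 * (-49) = -147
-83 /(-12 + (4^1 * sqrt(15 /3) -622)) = 83 * sqrt(5) /100469 + 26311 /200938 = 0.13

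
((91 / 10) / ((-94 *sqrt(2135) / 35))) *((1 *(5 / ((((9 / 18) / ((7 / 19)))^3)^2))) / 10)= -85648472 *sqrt(2135) / 674402704135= -0.01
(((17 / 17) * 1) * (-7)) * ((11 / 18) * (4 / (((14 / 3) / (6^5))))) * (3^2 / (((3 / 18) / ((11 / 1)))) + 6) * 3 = -51321600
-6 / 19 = -0.32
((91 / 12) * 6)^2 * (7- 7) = 0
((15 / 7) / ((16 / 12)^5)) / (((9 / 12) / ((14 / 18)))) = 135 / 256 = 0.53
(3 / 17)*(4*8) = 96 / 17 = 5.65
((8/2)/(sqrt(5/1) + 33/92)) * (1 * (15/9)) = -20240/41231 + 169280 * sqrt(5)/123693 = 2.57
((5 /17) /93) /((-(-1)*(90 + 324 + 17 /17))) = 1 /131223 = 0.00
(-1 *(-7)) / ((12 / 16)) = 28 / 3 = 9.33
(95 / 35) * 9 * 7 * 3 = 513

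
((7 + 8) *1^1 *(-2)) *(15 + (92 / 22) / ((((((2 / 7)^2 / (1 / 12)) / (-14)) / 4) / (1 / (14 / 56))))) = 310610 / 11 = 28237.27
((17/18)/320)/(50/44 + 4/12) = 187/93120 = 0.00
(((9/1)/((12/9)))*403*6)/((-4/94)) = -1534221/4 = -383555.25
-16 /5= -3.20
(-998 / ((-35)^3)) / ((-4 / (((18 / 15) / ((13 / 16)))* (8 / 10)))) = -95808 / 13934375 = -0.01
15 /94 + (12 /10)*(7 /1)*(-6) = -23613 /470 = -50.24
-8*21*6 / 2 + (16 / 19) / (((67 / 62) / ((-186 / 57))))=-12251752 / 24187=-506.54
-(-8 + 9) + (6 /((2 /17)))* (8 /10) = 199 /5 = 39.80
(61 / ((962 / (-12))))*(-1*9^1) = 3294 / 481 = 6.85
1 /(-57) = -1 /57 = -0.02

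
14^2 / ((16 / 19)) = 931 / 4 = 232.75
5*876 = 4380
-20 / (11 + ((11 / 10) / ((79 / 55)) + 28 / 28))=-3160 / 2017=-1.57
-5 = -5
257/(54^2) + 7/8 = 5617/5832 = 0.96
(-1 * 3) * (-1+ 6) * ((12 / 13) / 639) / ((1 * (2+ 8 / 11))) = -22 / 2769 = -0.01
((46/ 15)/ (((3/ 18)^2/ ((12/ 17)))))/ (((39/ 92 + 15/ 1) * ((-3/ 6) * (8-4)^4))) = -1587/ 40205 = -0.04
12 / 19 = 0.63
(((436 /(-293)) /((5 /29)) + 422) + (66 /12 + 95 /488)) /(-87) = -299597203 /62198040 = -4.82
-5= -5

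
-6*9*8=-432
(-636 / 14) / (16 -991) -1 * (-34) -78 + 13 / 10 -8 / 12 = -591319 / 13650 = -43.32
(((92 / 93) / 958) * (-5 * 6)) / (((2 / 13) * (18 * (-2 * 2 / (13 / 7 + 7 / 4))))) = 150995 / 14967792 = 0.01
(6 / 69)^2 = 4 / 529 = 0.01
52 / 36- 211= -209.56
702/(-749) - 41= -31411/749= -41.94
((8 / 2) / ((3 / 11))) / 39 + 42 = 4958 / 117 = 42.38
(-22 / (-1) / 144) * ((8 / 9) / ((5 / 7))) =77 / 405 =0.19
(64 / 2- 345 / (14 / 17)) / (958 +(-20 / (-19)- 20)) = -102923 / 249788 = -0.41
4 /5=0.80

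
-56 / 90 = -28 / 45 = -0.62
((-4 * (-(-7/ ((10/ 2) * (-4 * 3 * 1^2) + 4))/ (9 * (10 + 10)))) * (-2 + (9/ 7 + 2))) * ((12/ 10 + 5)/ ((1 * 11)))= 31/ 15400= 0.00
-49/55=-0.89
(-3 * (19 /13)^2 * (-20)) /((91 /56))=78.87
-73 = -73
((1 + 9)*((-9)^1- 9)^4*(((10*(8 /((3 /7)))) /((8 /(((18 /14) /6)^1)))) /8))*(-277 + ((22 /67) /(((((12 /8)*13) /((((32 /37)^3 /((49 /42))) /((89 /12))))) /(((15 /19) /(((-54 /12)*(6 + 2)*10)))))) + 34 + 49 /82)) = -159040242.06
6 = 6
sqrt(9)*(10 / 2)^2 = 75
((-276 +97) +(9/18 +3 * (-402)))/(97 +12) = -2769/218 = -12.70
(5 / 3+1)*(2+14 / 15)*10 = 704 / 9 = 78.22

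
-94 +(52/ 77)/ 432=-781691/ 8316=-94.00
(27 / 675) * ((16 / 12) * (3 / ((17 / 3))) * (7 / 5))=84 / 2125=0.04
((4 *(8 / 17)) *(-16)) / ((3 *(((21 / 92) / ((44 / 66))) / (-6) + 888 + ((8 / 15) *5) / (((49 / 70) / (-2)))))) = -1318912 / 115653431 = -0.01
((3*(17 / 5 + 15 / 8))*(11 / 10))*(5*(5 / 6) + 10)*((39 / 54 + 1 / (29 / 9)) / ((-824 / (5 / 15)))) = -0.10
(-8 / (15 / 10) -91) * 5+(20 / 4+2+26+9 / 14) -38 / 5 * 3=-98873 / 210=-470.82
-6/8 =-3/4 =-0.75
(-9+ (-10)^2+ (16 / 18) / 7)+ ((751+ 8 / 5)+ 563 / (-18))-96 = 451363 / 630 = 716.45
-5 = -5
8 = 8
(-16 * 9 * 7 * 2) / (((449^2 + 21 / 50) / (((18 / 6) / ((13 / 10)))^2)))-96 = -163629791904 / 1703531999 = -96.05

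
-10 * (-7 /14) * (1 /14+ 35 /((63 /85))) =29795 /126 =236.47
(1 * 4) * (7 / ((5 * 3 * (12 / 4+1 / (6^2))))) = 336 / 545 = 0.62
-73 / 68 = -1.07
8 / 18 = 0.44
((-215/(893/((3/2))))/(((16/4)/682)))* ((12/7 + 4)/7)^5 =-5630592000000/252250397357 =-22.32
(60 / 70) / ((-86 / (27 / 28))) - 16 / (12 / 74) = -2494931 / 25284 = -98.68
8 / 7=1.14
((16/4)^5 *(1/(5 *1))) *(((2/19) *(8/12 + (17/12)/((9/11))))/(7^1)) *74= 1401856/2565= 546.53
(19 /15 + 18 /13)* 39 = 517 /5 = 103.40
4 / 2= 2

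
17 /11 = 1.55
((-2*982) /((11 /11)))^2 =3857296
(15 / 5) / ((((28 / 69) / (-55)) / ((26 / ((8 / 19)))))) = -2812095 / 112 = -25107.99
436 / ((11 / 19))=8284 / 11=753.09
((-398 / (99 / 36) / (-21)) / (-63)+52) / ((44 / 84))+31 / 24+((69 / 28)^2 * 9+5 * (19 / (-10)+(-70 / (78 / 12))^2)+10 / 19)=1990085478001 / 2741474736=725.92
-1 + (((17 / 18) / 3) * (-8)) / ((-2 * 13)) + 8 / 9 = -5 / 351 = -0.01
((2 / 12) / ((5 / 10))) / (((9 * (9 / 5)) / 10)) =0.21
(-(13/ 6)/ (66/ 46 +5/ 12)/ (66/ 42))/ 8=-0.09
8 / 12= 2 / 3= 0.67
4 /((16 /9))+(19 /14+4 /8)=115 /28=4.11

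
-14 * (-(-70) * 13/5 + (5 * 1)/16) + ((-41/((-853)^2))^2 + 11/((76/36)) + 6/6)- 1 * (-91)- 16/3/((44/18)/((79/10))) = -10942619148285550591/4425908203525160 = -2472.40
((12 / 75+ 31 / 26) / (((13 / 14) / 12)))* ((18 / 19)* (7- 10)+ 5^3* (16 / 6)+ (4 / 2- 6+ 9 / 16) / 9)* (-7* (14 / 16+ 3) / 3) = -401975167993 / 7706400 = -52161.21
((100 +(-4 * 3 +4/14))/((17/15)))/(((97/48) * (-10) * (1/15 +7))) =-333720/611779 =-0.55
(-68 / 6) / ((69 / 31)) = -1054 / 207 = -5.09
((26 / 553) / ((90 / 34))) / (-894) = -221 / 11123595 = -0.00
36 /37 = 0.97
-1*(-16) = 16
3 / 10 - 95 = -947 / 10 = -94.70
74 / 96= 37 / 48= 0.77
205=205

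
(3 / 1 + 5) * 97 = 776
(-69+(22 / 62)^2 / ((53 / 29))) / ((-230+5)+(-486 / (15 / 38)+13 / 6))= 105326040 / 2221748393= 0.05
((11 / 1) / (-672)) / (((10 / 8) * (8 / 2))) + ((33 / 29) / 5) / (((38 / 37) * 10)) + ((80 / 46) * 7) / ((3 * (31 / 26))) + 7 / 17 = 430193574383 / 112201672800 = 3.83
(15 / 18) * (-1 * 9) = -15 / 2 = -7.50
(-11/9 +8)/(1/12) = 244/3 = 81.33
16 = 16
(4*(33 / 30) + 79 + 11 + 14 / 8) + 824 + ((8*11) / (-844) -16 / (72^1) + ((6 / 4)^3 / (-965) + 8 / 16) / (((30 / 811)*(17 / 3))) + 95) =2535094624277 / 2492247600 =1017.19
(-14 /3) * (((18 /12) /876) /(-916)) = 7 /802416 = 0.00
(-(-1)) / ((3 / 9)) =3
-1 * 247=-247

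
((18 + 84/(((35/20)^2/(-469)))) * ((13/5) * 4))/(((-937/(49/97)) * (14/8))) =18703776/454445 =41.16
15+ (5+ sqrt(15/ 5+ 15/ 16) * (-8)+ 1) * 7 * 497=20889 - 20874 * sqrt(7)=-34338.41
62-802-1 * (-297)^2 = -88949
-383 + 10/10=-382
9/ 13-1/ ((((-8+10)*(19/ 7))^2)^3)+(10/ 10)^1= 66239071011/ 39142172992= 1.69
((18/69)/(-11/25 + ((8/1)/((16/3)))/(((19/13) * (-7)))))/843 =-13300/25212163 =-0.00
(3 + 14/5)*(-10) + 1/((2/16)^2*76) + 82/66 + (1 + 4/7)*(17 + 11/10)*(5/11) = -377339/8778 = -42.99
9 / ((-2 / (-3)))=27 / 2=13.50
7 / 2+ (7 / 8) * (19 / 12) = 4.89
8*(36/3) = 96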